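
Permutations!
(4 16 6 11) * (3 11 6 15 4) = (3 11)(4 16 15) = [0, 1, 2, 11, 16, 5, 6, 7, 8, 9, 10, 3, 12, 13, 14, 4, 15]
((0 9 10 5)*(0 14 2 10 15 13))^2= ((0 9 15 13)(2 10 5 14))^2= (0 15)(2 5)(9 13)(10 14)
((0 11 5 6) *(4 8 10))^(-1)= (0 6 5 11)(4 10 8)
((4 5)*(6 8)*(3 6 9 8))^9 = ((3 6)(4 5)(8 9))^9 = (3 6)(4 5)(8 9)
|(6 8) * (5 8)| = 3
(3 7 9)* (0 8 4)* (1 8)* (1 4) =(0 4)(1 8)(3 7 9) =[4, 8, 2, 7, 0, 5, 6, 9, 1, 3]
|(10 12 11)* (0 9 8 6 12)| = 7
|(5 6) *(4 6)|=3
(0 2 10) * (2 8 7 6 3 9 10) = [8, 1, 2, 9, 4, 5, 3, 6, 7, 10, 0] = (0 8 7 6 3 9 10)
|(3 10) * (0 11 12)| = |(0 11 12)(3 10)| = 6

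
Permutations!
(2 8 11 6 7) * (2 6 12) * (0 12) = (0 12 2 8 11)(6 7) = [12, 1, 8, 3, 4, 5, 7, 6, 11, 9, 10, 0, 2]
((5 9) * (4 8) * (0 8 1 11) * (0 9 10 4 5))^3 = (0 10 11 8 4 9 5 1)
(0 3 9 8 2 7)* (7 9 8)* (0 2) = (0 3 8)(2 9 7) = [3, 1, 9, 8, 4, 5, 6, 2, 0, 7]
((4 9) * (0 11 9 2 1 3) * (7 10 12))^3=((0 11 9 4 2 1 3)(7 10 12))^3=(12)(0 4 3 9 1 11 2)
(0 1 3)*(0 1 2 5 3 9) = (0 2 5 3 1 9) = [2, 9, 5, 1, 4, 3, 6, 7, 8, 0]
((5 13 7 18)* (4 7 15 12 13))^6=(4 18)(5 7)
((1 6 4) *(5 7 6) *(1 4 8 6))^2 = (8)(1 7 5)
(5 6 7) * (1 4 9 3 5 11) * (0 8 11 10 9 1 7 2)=(0 8 11 7 10 9 3 5 6 2)(1 4)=[8, 4, 0, 5, 1, 6, 2, 10, 11, 3, 9, 7]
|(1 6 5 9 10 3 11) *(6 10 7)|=4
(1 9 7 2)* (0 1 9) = (0 1)(2 9 7) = [1, 0, 9, 3, 4, 5, 6, 2, 8, 7]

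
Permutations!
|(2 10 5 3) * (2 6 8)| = 6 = |(2 10 5 3 6 8)|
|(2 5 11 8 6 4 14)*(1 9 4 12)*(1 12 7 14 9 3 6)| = 18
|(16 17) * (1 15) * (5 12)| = 2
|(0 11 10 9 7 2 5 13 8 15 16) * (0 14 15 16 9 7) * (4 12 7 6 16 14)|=|(0 11 10 6 16 4 12 7 2 5 13 8 14 15 9)|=15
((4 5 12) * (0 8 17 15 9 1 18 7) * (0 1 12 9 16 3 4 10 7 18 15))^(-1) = ((18)(0 8 17)(1 15 16 3 4 5 9 12 10 7))^(-1) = (18)(0 17 8)(1 7 10 12 9 5 4 3 16 15)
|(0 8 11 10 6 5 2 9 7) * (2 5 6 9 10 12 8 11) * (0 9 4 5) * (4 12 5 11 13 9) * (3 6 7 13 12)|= |(0 12 8 2 10 3 6 7 4 11 5)(9 13)|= 22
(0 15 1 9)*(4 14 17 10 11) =(0 15 1 9)(4 14 17 10 11) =[15, 9, 2, 3, 14, 5, 6, 7, 8, 0, 11, 4, 12, 13, 17, 1, 16, 10]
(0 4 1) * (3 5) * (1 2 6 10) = (0 4 2 6 10 1)(3 5) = [4, 0, 6, 5, 2, 3, 10, 7, 8, 9, 1]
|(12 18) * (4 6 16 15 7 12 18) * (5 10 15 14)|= 9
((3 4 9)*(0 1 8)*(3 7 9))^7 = (0 1 8)(3 4)(7 9)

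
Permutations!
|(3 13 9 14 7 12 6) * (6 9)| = |(3 13 6)(7 12 9 14)| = 12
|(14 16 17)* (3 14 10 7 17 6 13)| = |(3 14 16 6 13)(7 17 10)| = 15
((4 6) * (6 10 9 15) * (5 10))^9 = (4 9)(5 15)(6 10)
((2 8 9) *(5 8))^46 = (2 8)(5 9)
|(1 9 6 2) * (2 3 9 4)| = 3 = |(1 4 2)(3 9 6)|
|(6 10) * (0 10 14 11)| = 5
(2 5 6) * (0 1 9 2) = (0 1 9 2 5 6) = [1, 9, 5, 3, 4, 6, 0, 7, 8, 2]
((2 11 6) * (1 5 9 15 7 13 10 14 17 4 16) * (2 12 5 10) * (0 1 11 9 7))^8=((0 1 10 14 17 4 16 11 6 12 5 7 13 2 9 15))^8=(0 6)(1 12)(2 4)(5 10)(7 14)(9 16)(11 15)(13 17)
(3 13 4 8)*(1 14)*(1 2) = (1 14 2)(3 13 4 8) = [0, 14, 1, 13, 8, 5, 6, 7, 3, 9, 10, 11, 12, 4, 2]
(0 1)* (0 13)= (0 1 13)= [1, 13, 2, 3, 4, 5, 6, 7, 8, 9, 10, 11, 12, 0]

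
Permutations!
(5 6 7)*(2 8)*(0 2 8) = (8)(0 2)(5 6 7) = [2, 1, 0, 3, 4, 6, 7, 5, 8]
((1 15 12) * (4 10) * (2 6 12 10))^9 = ((1 15 10 4 2 6 12))^9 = (1 10 2 12 15 4 6)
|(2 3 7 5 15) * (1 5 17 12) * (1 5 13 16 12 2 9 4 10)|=36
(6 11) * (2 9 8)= (2 9 8)(6 11)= [0, 1, 9, 3, 4, 5, 11, 7, 2, 8, 10, 6]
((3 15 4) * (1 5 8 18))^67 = (1 18 8 5)(3 15 4)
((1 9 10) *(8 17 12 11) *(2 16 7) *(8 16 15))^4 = ((1 9 10)(2 15 8 17 12 11 16 7))^4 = (1 9 10)(2 12)(7 17)(8 16)(11 15)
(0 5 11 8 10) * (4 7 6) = (0 5 11 8 10)(4 7 6) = [5, 1, 2, 3, 7, 11, 4, 6, 10, 9, 0, 8]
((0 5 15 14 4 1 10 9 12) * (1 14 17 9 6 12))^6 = (0 10 17)(1 15 12)(5 6 9)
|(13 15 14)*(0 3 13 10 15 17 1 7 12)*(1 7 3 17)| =12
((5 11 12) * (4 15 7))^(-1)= (4 7 15)(5 12 11)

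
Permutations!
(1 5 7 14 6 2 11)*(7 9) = (1 5 9 7 14 6 2 11) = [0, 5, 11, 3, 4, 9, 2, 14, 8, 7, 10, 1, 12, 13, 6]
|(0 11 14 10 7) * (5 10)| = 6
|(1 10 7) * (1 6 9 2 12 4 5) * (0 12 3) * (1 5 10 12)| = 10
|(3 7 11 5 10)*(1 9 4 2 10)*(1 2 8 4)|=6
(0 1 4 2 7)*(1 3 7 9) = [3, 4, 9, 7, 2, 5, 6, 0, 8, 1] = (0 3 7)(1 4 2 9)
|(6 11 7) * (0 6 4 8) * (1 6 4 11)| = 6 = |(0 4 8)(1 6)(7 11)|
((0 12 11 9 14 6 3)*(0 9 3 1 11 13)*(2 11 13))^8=(0 1 14 3 2)(6 9 11 12 13)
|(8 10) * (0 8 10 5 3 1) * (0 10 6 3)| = 12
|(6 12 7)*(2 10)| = 6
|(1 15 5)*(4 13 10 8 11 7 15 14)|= |(1 14 4 13 10 8 11 7 15 5)|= 10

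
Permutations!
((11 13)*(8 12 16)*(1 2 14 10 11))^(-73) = ((1 2 14 10 11 13)(8 12 16))^(-73) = (1 13 11 10 14 2)(8 16 12)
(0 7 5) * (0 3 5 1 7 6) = (0 6)(1 7)(3 5) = [6, 7, 2, 5, 4, 3, 0, 1]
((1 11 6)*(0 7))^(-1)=(0 7)(1 6 11)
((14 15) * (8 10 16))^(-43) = (8 16 10)(14 15)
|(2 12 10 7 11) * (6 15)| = |(2 12 10 7 11)(6 15)| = 10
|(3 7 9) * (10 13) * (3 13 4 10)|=|(3 7 9 13)(4 10)|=4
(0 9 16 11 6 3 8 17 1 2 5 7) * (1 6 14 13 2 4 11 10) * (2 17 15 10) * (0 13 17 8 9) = (1 4 11 14 17 6 3 9 16 2 5 7 13 8 15 10) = [0, 4, 5, 9, 11, 7, 3, 13, 15, 16, 1, 14, 12, 8, 17, 10, 2, 6]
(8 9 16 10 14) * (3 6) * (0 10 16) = (16)(0 10 14 8 9)(3 6) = [10, 1, 2, 6, 4, 5, 3, 7, 9, 0, 14, 11, 12, 13, 8, 15, 16]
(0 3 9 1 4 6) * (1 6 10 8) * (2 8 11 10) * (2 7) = [3, 4, 8, 9, 7, 5, 0, 2, 1, 6, 11, 10] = (0 3 9 6)(1 4 7 2 8)(10 11)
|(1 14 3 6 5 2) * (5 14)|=|(1 5 2)(3 6 14)|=3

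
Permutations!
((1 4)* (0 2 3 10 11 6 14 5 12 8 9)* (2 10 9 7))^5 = (0 5 3 6 7 10 12 9 14 2 11 8)(1 4)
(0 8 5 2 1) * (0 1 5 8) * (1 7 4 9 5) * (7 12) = (1 12 7 4 9 5 2) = [0, 12, 1, 3, 9, 2, 6, 4, 8, 5, 10, 11, 7]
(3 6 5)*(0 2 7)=(0 2 7)(3 6 5)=[2, 1, 7, 6, 4, 3, 5, 0]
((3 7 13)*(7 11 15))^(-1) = (3 13 7 15 11)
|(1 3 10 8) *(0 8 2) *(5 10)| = 7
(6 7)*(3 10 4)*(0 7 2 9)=(0 7 6 2 9)(3 10 4)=[7, 1, 9, 10, 3, 5, 2, 6, 8, 0, 4]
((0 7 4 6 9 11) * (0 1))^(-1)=((0 7 4 6 9 11 1))^(-1)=(0 1 11 9 6 4 7)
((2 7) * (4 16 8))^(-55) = ((2 7)(4 16 8))^(-55) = (2 7)(4 8 16)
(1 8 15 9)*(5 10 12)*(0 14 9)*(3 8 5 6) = (0 14 9 1 5 10 12 6 3 8 15) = [14, 5, 2, 8, 4, 10, 3, 7, 15, 1, 12, 11, 6, 13, 9, 0]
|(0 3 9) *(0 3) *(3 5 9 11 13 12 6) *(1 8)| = 10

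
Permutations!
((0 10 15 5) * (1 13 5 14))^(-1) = ((0 10 15 14 1 13 5))^(-1) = (0 5 13 1 14 15 10)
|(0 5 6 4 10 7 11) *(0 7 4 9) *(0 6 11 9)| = 6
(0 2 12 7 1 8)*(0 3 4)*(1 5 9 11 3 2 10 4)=(0 10 4)(1 8 2 12 7 5 9 11 3)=[10, 8, 12, 1, 0, 9, 6, 5, 2, 11, 4, 3, 7]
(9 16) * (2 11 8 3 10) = (2 11 8 3 10)(9 16) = [0, 1, 11, 10, 4, 5, 6, 7, 3, 16, 2, 8, 12, 13, 14, 15, 9]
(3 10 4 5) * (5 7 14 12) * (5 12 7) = [0, 1, 2, 10, 5, 3, 6, 14, 8, 9, 4, 11, 12, 13, 7] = (3 10 4 5)(7 14)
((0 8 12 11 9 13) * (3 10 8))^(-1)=((0 3 10 8 12 11 9 13))^(-1)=(0 13 9 11 12 8 10 3)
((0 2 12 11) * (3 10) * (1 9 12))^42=(12)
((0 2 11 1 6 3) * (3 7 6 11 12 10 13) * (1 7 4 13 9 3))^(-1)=(0 3 9 10 12 2)(1 13 4 6 7 11)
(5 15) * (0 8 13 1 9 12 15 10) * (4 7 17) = (0 8 13 1 9 12 15 5 10)(4 7 17) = [8, 9, 2, 3, 7, 10, 6, 17, 13, 12, 0, 11, 15, 1, 14, 5, 16, 4]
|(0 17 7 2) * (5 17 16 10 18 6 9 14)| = 11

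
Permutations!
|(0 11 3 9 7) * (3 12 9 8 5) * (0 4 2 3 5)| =|(0 11 12 9 7 4 2 3 8)| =9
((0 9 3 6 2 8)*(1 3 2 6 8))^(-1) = ((0 9 2 1 3 8))^(-1) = (0 8 3 1 2 9)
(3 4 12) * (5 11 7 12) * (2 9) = [0, 1, 9, 4, 5, 11, 6, 12, 8, 2, 10, 7, 3] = (2 9)(3 4 5 11 7 12)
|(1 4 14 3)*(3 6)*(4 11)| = |(1 11 4 14 6 3)| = 6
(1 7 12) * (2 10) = (1 7 12)(2 10) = [0, 7, 10, 3, 4, 5, 6, 12, 8, 9, 2, 11, 1]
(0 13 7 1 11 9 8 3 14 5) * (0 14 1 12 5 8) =(0 13 7 12 5 14 8 3 1 11 9) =[13, 11, 2, 1, 4, 14, 6, 12, 3, 0, 10, 9, 5, 7, 8]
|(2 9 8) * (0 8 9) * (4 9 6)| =3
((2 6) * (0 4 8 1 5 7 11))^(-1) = ((0 4 8 1 5 7 11)(2 6))^(-1) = (0 11 7 5 1 8 4)(2 6)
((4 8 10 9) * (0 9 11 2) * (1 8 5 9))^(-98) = ((0 1 8 10 11 2)(4 5 9))^(-98) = (0 11 8)(1 2 10)(4 5 9)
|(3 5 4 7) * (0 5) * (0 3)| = 4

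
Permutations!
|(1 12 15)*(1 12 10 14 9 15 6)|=|(1 10 14 9 15 12 6)|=7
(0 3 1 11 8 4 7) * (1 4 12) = [3, 11, 2, 4, 7, 5, 6, 0, 12, 9, 10, 8, 1] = (0 3 4 7)(1 11 8 12)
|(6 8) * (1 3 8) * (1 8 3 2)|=|(1 2)(6 8)|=2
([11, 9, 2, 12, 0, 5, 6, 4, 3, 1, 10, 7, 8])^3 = [4, 9, 2, 3, 7, 5, 6, 11, 8, 1, 10, 0, 12]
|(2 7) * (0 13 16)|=|(0 13 16)(2 7)|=6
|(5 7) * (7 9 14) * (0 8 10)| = |(0 8 10)(5 9 14 7)| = 12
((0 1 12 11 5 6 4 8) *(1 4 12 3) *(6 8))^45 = (0 12 8 6 5 4 11)(1 3) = ((0 4 6 12 11 5 8)(1 3))^45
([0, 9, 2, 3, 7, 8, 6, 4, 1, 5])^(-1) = (1 8 5 9)(4 7)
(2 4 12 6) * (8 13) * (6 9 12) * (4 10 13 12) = [0, 1, 10, 3, 6, 5, 2, 7, 12, 4, 13, 11, 9, 8] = (2 10 13 8 12 9 4 6)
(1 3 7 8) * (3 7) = [0, 7, 2, 3, 4, 5, 6, 8, 1] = (1 7 8)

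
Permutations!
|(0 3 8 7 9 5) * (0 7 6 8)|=6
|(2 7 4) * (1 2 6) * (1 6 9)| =5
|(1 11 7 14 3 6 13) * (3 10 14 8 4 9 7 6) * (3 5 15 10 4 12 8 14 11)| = |(1 3 5 15 10 11 6 13)(4 9 7 14)(8 12)| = 8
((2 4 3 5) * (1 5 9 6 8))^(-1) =(1 8 6 9 3 4 2 5)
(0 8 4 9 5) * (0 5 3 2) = [8, 1, 0, 2, 9, 5, 6, 7, 4, 3] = (0 8 4 9 3 2)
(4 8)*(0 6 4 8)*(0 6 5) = [5, 1, 2, 3, 6, 0, 4, 7, 8] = (8)(0 5)(4 6)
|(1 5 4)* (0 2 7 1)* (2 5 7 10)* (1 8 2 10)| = 12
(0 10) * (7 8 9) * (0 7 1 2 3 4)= (0 10 7 8 9 1 2 3 4)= [10, 2, 3, 4, 0, 5, 6, 8, 9, 1, 7]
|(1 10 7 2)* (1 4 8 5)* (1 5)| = |(1 10 7 2 4 8)| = 6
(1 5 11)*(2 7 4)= (1 5 11)(2 7 4)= [0, 5, 7, 3, 2, 11, 6, 4, 8, 9, 10, 1]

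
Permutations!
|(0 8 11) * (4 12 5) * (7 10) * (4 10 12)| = |(0 8 11)(5 10 7 12)| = 12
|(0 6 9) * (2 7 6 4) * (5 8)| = |(0 4 2 7 6 9)(5 8)| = 6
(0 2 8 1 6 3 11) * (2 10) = (0 10 2 8 1 6 3 11) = [10, 6, 8, 11, 4, 5, 3, 7, 1, 9, 2, 0]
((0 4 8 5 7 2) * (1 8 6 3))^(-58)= ((0 4 6 3 1 8 5 7 2))^(-58)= (0 8 4 5 6 7 3 2 1)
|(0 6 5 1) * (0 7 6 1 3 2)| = 7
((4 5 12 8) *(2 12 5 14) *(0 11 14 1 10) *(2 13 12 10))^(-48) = (0 14 12 4 2)(1 10 11 13 8) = ((0 11 14 13 12 8 4 1 2 10))^(-48)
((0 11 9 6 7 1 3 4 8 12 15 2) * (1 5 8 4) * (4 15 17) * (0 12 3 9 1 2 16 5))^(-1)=(0 7 6 9 1 11)(2 3 8 5 16 15 4 17 12)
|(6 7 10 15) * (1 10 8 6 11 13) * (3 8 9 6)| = 30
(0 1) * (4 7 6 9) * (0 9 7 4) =(0 1 9)(6 7) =[1, 9, 2, 3, 4, 5, 7, 6, 8, 0]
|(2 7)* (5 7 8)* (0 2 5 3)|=|(0 2 8 3)(5 7)|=4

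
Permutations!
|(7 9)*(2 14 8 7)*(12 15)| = 10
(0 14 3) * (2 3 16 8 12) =(0 14 16 8 12 2 3) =[14, 1, 3, 0, 4, 5, 6, 7, 12, 9, 10, 11, 2, 13, 16, 15, 8]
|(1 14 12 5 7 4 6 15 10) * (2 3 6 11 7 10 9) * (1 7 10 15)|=|(1 14 12 5 15 9 2 3 6)(4 11 10 7)|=36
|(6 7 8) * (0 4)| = 6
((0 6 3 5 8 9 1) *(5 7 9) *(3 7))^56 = ((0 6 7 9 1)(5 8))^56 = (0 6 7 9 1)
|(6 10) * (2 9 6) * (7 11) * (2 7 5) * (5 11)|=|(11)(2 9 6 10 7 5)|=6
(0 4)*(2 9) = (0 4)(2 9) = [4, 1, 9, 3, 0, 5, 6, 7, 8, 2]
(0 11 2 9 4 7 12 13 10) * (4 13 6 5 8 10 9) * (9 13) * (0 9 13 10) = (0 11 2 4 7 12 6 5 8)(9 13 10) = [11, 1, 4, 3, 7, 8, 5, 12, 0, 13, 9, 2, 6, 10]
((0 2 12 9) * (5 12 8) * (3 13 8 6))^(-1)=((0 2 6 3 13 8 5 12 9))^(-1)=(0 9 12 5 8 13 3 6 2)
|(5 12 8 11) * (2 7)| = |(2 7)(5 12 8 11)| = 4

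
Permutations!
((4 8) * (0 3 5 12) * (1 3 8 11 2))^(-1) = (0 12 5 3 1 2 11 4 8) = ((0 8 4 11 2 1 3 5 12))^(-1)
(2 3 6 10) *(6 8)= (2 3 8 6 10)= [0, 1, 3, 8, 4, 5, 10, 7, 6, 9, 2]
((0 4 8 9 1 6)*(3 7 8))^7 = ((0 4 3 7 8 9 1 6))^7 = (0 6 1 9 8 7 3 4)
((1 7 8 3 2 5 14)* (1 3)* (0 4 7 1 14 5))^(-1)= (0 2 3 14 8 7 4)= ((0 4 7 8 14 3 2))^(-1)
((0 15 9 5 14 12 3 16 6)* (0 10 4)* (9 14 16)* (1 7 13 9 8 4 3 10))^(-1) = ((0 15 14 12 10 3 8 4)(1 7 13 9 5 16 6))^(-1) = (0 4 8 3 10 12 14 15)(1 6 16 5 9 13 7)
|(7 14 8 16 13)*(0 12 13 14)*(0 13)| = |(0 12)(7 13)(8 16 14)| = 6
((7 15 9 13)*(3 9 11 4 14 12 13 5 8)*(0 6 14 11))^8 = ((0 6 14 12 13 7 15)(3 9 5 8)(4 11))^8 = (0 6 14 12 13 7 15)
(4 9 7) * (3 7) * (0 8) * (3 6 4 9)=(0 8)(3 7 9 6 4)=[8, 1, 2, 7, 3, 5, 4, 9, 0, 6]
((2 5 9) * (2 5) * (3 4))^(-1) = (3 4)(5 9)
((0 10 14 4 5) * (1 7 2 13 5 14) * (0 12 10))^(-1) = (1 10 12 5 13 2 7)(4 14) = ((1 7 2 13 5 12 10)(4 14))^(-1)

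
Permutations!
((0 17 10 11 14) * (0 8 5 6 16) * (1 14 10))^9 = ((0 17 1 14 8 5 6 16)(10 11))^9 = (0 17 1 14 8 5 6 16)(10 11)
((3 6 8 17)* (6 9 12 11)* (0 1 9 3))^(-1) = (0 17 8 6 11 12 9 1)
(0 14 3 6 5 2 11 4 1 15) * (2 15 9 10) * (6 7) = (0 14 3 7 6 5 15)(1 9 10 2 11 4) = [14, 9, 11, 7, 1, 15, 5, 6, 8, 10, 2, 4, 12, 13, 3, 0]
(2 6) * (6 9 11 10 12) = (2 9 11 10 12 6) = [0, 1, 9, 3, 4, 5, 2, 7, 8, 11, 12, 10, 6]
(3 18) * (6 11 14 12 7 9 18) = (3 6 11 14 12 7 9 18) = [0, 1, 2, 6, 4, 5, 11, 9, 8, 18, 10, 14, 7, 13, 12, 15, 16, 17, 3]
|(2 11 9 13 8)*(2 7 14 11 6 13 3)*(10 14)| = 10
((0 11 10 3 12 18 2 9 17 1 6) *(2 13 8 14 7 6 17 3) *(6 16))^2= ((0 11 10 2 9 3 12 18 13 8 14 7 16 6)(1 17))^2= (0 10 9 12 13 14 16)(2 3 18 8 7 6 11)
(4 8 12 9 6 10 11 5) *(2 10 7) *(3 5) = (2 10 11 3 5 4 8 12 9 6 7) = [0, 1, 10, 5, 8, 4, 7, 2, 12, 6, 11, 3, 9]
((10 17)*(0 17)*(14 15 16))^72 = (17)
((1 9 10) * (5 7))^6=(10)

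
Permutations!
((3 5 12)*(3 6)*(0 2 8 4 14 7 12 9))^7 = ((0 2 8 4 14 7 12 6 3 5 9))^7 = (0 6 4 9 12 8 5 7 2 3 14)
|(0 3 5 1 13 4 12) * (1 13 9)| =|(0 3 5 13 4 12)(1 9)| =6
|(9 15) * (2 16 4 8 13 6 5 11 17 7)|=10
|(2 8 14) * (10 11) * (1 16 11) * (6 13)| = |(1 16 11 10)(2 8 14)(6 13)| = 12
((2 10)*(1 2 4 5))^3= (1 4 2 5 10)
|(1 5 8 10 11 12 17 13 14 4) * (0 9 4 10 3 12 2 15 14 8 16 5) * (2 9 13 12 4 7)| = 42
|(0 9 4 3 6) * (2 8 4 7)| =|(0 9 7 2 8 4 3 6)| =8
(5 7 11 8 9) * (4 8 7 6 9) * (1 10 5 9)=(1 10 5 6)(4 8)(7 11)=[0, 10, 2, 3, 8, 6, 1, 11, 4, 9, 5, 7]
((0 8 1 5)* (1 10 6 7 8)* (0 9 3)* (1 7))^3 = ((0 7 8 10 6 1 5 9 3))^3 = (0 10 5)(1 3 8)(6 9 7)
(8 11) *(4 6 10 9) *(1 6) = (1 6 10 9 4)(8 11) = [0, 6, 2, 3, 1, 5, 10, 7, 11, 4, 9, 8]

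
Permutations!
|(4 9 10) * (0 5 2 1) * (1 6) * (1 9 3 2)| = 6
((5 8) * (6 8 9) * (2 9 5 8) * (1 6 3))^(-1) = ((1 6 2 9 3))^(-1) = (1 3 9 2 6)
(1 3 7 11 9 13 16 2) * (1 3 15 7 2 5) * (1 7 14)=(1 15 14)(2 3)(5 7 11 9 13 16)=[0, 15, 3, 2, 4, 7, 6, 11, 8, 13, 10, 9, 12, 16, 1, 14, 5]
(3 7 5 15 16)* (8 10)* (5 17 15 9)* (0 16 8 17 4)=(0 16 3 7 4)(5 9)(8 10 17 15)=[16, 1, 2, 7, 0, 9, 6, 4, 10, 5, 17, 11, 12, 13, 14, 8, 3, 15]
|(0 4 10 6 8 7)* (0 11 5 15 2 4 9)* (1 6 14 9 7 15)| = |(0 7 11 5 1 6 8 15 2 4 10 14 9)| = 13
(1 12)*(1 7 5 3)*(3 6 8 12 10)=(1 10 3)(5 6 8 12 7)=[0, 10, 2, 1, 4, 6, 8, 5, 12, 9, 3, 11, 7]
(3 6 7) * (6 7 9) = (3 7)(6 9) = [0, 1, 2, 7, 4, 5, 9, 3, 8, 6]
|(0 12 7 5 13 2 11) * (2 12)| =|(0 2 11)(5 13 12 7)| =12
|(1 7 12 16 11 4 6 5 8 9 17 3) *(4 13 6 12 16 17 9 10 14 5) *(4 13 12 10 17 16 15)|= 30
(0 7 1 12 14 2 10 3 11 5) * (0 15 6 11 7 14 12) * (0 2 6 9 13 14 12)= [12, 2, 10, 7, 4, 15, 11, 1, 8, 13, 3, 5, 0, 14, 6, 9]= (0 12)(1 2 10 3 7)(5 15 9 13 14 6 11)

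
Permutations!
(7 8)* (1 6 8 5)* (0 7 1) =(0 7 5)(1 6 8) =[7, 6, 2, 3, 4, 0, 8, 5, 1]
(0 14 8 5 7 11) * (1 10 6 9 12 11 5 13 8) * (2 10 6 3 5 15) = (0 14 1 6 9 12 11)(2 10 3 5 7 15)(8 13) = [14, 6, 10, 5, 4, 7, 9, 15, 13, 12, 3, 0, 11, 8, 1, 2]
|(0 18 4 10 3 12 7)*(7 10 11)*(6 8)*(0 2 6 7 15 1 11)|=|(0 18 4)(1 11 15)(2 6 8 7)(3 12 10)|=12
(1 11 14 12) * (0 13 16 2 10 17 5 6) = (0 13 16 2 10 17 5 6)(1 11 14 12) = [13, 11, 10, 3, 4, 6, 0, 7, 8, 9, 17, 14, 1, 16, 12, 15, 2, 5]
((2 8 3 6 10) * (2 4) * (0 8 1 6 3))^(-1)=(0 8)(1 2 4 10 6)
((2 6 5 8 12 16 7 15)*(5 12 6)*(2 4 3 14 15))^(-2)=(2 16 6 5 7 12 8)(3 15)(4 14)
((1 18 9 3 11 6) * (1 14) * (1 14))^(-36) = (18)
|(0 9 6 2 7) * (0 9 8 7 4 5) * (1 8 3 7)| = 8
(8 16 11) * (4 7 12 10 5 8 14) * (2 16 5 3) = [0, 1, 16, 2, 7, 8, 6, 12, 5, 9, 3, 14, 10, 13, 4, 15, 11] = (2 16 11 14 4 7 12 10 3)(5 8)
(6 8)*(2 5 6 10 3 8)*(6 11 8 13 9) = (2 5 11 8 10 3 13 9 6) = [0, 1, 5, 13, 4, 11, 2, 7, 10, 6, 3, 8, 12, 9]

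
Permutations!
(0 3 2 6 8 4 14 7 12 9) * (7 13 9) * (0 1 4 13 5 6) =(0 3 2)(1 4 14 5 6 8 13 9)(7 12) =[3, 4, 0, 2, 14, 6, 8, 12, 13, 1, 10, 11, 7, 9, 5]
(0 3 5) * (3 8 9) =(0 8 9 3 5) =[8, 1, 2, 5, 4, 0, 6, 7, 9, 3]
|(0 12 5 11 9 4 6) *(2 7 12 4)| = 6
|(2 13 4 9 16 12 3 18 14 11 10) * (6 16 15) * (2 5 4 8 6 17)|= 16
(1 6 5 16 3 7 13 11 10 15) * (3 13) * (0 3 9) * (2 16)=(0 3 7 9)(1 6 5 2 16 13 11 10 15)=[3, 6, 16, 7, 4, 2, 5, 9, 8, 0, 15, 10, 12, 11, 14, 1, 13]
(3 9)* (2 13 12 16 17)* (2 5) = [0, 1, 13, 9, 4, 2, 6, 7, 8, 3, 10, 11, 16, 12, 14, 15, 17, 5] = (2 13 12 16 17 5)(3 9)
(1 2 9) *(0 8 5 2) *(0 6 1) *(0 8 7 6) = (0 7 6 1)(2 9 8 5) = [7, 0, 9, 3, 4, 2, 1, 6, 5, 8]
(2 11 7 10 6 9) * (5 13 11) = [0, 1, 5, 3, 4, 13, 9, 10, 8, 2, 6, 7, 12, 11] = (2 5 13 11 7 10 6 9)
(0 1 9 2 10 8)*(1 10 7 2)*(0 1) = (0 10 8 1 9)(2 7) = [10, 9, 7, 3, 4, 5, 6, 2, 1, 0, 8]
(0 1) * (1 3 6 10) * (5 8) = (0 3 6 10 1)(5 8) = [3, 0, 2, 6, 4, 8, 10, 7, 5, 9, 1]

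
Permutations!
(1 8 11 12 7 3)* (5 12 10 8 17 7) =(1 17 7 3)(5 12)(8 11 10) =[0, 17, 2, 1, 4, 12, 6, 3, 11, 9, 8, 10, 5, 13, 14, 15, 16, 7]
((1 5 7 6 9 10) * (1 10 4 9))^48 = (10)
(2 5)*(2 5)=(5)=[0, 1, 2, 3, 4, 5]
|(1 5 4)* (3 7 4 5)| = 4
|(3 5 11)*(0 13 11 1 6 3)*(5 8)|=|(0 13 11)(1 6 3 8 5)|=15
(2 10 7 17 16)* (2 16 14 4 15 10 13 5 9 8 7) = [0, 1, 13, 3, 15, 9, 6, 17, 7, 8, 2, 11, 12, 5, 4, 10, 16, 14] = (2 13 5 9 8 7 17 14 4 15 10)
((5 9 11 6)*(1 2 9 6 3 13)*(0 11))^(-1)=((0 11 3 13 1 2 9)(5 6))^(-1)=(0 9 2 1 13 3 11)(5 6)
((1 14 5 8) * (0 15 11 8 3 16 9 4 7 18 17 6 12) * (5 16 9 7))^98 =(0 11 1 16 18 6)(3 4)(5 9)(7 17 12 15 8 14)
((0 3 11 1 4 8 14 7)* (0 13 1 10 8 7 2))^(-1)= (0 2 14 8 10 11 3)(1 13 7 4)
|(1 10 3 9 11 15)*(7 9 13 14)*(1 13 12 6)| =30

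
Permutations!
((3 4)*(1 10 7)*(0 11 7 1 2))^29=(0 11 7 2)(1 10)(3 4)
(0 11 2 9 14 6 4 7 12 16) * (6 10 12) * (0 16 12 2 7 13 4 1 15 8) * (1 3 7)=(16)(0 11 1 15 8)(2 9 14 10)(3 7 6)(4 13)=[11, 15, 9, 7, 13, 5, 3, 6, 0, 14, 2, 1, 12, 4, 10, 8, 16]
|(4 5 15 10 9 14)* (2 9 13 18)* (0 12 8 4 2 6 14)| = 13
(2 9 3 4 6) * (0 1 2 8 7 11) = (0 1 2 9 3 4 6 8 7 11) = [1, 2, 9, 4, 6, 5, 8, 11, 7, 3, 10, 0]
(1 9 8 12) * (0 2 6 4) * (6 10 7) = (0 2 10 7 6 4)(1 9 8 12) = [2, 9, 10, 3, 0, 5, 4, 6, 12, 8, 7, 11, 1]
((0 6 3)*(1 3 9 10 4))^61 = (0 1 10 6 3 4 9)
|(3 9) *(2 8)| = |(2 8)(3 9)| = 2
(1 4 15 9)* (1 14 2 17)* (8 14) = (1 4 15 9 8 14 2 17) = [0, 4, 17, 3, 15, 5, 6, 7, 14, 8, 10, 11, 12, 13, 2, 9, 16, 1]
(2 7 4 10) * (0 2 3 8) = (0 2 7 4 10 3 8) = [2, 1, 7, 8, 10, 5, 6, 4, 0, 9, 3]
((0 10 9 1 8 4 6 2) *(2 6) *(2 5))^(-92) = ((0 10 9 1 8 4 5 2))^(-92) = (0 8)(1 2)(4 10)(5 9)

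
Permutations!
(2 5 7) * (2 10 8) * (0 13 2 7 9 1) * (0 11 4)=(0 13 2 5 9 1 11 4)(7 10 8)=[13, 11, 5, 3, 0, 9, 6, 10, 7, 1, 8, 4, 12, 2]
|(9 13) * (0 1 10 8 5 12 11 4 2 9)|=11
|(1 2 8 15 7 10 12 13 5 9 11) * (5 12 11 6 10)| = 10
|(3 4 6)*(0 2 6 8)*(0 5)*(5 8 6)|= 3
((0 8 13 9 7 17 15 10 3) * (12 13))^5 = ((0 8 12 13 9 7 17 15 10 3))^5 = (0 7)(3 9)(8 17)(10 13)(12 15)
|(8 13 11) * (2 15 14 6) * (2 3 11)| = 8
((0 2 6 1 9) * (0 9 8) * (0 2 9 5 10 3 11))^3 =(0 10)(1 6 2 8)(3 9)(5 11)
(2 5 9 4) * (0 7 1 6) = [7, 6, 5, 3, 2, 9, 0, 1, 8, 4] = (0 7 1 6)(2 5 9 4)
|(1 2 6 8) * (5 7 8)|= 6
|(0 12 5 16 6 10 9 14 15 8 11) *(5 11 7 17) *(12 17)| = 13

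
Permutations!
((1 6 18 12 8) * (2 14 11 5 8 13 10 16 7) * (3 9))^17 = (1 13 2 8 12 7 5 18 16 11 6 10 14)(3 9)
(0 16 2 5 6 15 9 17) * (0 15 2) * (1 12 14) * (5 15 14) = [16, 12, 15, 3, 4, 6, 2, 7, 8, 17, 10, 11, 5, 13, 1, 9, 0, 14] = (0 16)(1 12 5 6 2 15 9 17 14)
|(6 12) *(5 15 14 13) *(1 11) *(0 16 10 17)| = |(0 16 10 17)(1 11)(5 15 14 13)(6 12)| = 4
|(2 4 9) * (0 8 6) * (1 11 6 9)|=|(0 8 9 2 4 1 11 6)|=8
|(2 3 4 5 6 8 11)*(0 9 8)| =9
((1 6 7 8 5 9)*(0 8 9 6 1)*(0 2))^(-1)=((0 8 5 6 7 9 2))^(-1)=(0 2 9 7 6 5 8)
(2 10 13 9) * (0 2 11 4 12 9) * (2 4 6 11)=(0 4 12 9 2 10 13)(6 11)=[4, 1, 10, 3, 12, 5, 11, 7, 8, 2, 13, 6, 9, 0]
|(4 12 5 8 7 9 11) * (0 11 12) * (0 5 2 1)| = 10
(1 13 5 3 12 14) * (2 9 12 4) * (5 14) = (1 13 14)(2 9 12 5 3 4) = [0, 13, 9, 4, 2, 3, 6, 7, 8, 12, 10, 11, 5, 14, 1]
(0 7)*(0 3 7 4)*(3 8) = [4, 1, 2, 7, 0, 5, 6, 8, 3] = (0 4)(3 7 8)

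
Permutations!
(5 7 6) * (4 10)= (4 10)(5 7 6)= [0, 1, 2, 3, 10, 7, 5, 6, 8, 9, 4]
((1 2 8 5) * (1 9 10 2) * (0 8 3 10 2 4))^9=((0 8 5 9 2 3 10 4))^9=(0 8 5 9 2 3 10 4)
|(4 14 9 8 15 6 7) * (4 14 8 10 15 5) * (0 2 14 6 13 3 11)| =18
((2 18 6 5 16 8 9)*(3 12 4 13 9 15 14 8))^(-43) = (2 4 16 18 13 3 6 9 12 5)(8 14 15)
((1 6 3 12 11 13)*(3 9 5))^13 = ((1 6 9 5 3 12 11 13))^13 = (1 12 9 13 3 6 11 5)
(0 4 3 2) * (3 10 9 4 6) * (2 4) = (0 6 3 4 10 9 2) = [6, 1, 0, 4, 10, 5, 3, 7, 8, 2, 9]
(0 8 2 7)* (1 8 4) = (0 4 1 8 2 7) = [4, 8, 7, 3, 1, 5, 6, 0, 2]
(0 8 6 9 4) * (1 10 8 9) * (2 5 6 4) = (0 9 2 5 6 1 10 8 4) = [9, 10, 5, 3, 0, 6, 1, 7, 4, 2, 8]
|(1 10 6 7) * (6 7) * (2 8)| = 6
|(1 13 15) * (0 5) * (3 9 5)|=12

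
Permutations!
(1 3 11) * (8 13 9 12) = (1 3 11)(8 13 9 12) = [0, 3, 2, 11, 4, 5, 6, 7, 13, 12, 10, 1, 8, 9]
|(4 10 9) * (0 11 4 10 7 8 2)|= 6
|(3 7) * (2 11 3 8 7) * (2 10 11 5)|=6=|(2 5)(3 10 11)(7 8)|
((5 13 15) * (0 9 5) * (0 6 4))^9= ((0 9 5 13 15 6 4))^9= (0 5 15 4 9 13 6)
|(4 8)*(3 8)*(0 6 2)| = |(0 6 2)(3 8 4)| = 3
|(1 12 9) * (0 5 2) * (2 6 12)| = 7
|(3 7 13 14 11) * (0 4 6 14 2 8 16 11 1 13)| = 12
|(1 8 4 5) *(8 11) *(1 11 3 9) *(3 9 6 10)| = |(1 9)(3 6 10)(4 5 11 8)| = 12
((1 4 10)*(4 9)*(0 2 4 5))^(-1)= (0 5 9 1 10 4 2)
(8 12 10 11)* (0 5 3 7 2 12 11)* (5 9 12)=[9, 1, 5, 7, 4, 3, 6, 2, 11, 12, 0, 8, 10]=(0 9 12 10)(2 5 3 7)(8 11)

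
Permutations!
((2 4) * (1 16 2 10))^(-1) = (1 10 4 2 16)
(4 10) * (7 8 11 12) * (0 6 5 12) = (0 6 5 12 7 8 11)(4 10) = [6, 1, 2, 3, 10, 12, 5, 8, 11, 9, 4, 0, 7]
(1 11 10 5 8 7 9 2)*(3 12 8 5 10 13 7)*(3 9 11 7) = (1 7 11 13 3 12 8 9 2) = [0, 7, 1, 12, 4, 5, 6, 11, 9, 2, 10, 13, 8, 3]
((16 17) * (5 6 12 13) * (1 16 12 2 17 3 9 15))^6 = ((1 16 3 9 15)(2 17 12 13 5 6))^6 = (17)(1 16 3 9 15)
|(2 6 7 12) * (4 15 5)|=|(2 6 7 12)(4 15 5)|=12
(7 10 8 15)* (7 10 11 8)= (7 11 8 15 10)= [0, 1, 2, 3, 4, 5, 6, 11, 15, 9, 7, 8, 12, 13, 14, 10]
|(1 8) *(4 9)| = 2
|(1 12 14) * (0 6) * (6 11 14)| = |(0 11 14 1 12 6)| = 6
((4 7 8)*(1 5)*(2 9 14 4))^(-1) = (1 5)(2 8 7 4 14 9)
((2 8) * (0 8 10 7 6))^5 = ((0 8 2 10 7 6))^5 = (0 6 7 10 2 8)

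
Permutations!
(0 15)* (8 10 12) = (0 15)(8 10 12) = [15, 1, 2, 3, 4, 5, 6, 7, 10, 9, 12, 11, 8, 13, 14, 0]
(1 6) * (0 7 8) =(0 7 8)(1 6) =[7, 6, 2, 3, 4, 5, 1, 8, 0]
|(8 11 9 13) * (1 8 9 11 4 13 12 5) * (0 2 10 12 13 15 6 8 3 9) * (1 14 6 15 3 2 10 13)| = 13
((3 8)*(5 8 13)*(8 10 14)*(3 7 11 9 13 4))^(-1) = (3 4)(5 13 9 11 7 8 14 10)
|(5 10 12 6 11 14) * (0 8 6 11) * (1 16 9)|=|(0 8 6)(1 16 9)(5 10 12 11 14)|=15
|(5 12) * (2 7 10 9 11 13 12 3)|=9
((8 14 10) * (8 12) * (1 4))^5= ((1 4)(8 14 10 12))^5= (1 4)(8 14 10 12)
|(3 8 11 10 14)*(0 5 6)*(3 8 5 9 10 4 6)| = 8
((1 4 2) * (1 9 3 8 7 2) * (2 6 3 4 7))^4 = ((1 7 6 3 8 2 9 4))^4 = (1 8)(2 7)(3 4)(6 9)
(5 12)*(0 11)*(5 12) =(12)(0 11) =[11, 1, 2, 3, 4, 5, 6, 7, 8, 9, 10, 0, 12]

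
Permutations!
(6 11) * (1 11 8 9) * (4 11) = [0, 4, 2, 3, 11, 5, 8, 7, 9, 1, 10, 6] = (1 4 11 6 8 9)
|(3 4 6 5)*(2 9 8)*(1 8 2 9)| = 4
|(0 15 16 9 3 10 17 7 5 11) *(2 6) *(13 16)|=|(0 15 13 16 9 3 10 17 7 5 11)(2 6)|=22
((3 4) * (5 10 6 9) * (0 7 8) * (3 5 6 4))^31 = ((0 7 8)(4 5 10)(6 9))^31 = (0 7 8)(4 5 10)(6 9)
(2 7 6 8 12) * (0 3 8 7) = [3, 1, 0, 8, 4, 5, 7, 6, 12, 9, 10, 11, 2] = (0 3 8 12 2)(6 7)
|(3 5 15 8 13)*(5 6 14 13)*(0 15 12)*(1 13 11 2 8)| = 12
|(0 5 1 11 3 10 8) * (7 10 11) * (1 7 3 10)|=|(0 5 7 1 3 11 10 8)|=8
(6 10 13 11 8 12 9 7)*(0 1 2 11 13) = (13)(0 1 2 11 8 12 9 7 6 10) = [1, 2, 11, 3, 4, 5, 10, 6, 12, 7, 0, 8, 9, 13]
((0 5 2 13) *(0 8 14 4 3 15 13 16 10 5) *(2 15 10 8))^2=((2 16 8 14 4 3 10 5 15 13))^2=(2 8 4 10 15)(3 5 13 16 14)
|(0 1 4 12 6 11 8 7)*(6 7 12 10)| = |(0 1 4 10 6 11 8 12 7)| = 9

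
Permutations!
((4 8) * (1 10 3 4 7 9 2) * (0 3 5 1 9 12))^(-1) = ((0 3 4 8 7 12)(1 10 5)(2 9))^(-1) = (0 12 7 8 4 3)(1 5 10)(2 9)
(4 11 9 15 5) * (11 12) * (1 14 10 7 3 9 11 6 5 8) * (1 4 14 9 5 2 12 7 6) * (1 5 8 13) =(1 9 15 13)(2 12 5 14 10 6)(3 8 4 7) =[0, 9, 12, 8, 7, 14, 2, 3, 4, 15, 6, 11, 5, 1, 10, 13]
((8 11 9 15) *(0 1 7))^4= (15)(0 1 7)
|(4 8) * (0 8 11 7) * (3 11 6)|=7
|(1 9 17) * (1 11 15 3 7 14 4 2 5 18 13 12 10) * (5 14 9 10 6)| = 30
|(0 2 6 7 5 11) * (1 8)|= |(0 2 6 7 5 11)(1 8)|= 6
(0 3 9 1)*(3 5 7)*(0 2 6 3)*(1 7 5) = [1, 2, 6, 9, 4, 5, 3, 0, 8, 7] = (0 1 2 6 3 9 7)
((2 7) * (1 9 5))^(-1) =(1 5 9)(2 7)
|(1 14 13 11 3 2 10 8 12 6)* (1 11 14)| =|(2 10 8 12 6 11 3)(13 14)| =14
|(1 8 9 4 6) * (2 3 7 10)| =|(1 8 9 4 6)(2 3 7 10)| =20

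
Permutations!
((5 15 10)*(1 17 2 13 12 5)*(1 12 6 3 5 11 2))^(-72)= ((1 17)(2 13 6 3 5 15 10 12 11))^(-72)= (17)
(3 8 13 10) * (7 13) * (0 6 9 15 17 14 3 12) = [6, 1, 2, 8, 4, 5, 9, 13, 7, 15, 12, 11, 0, 10, 3, 17, 16, 14] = (0 6 9 15 17 14 3 8 7 13 10 12)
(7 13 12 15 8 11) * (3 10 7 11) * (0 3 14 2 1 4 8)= (0 3 10 7 13 12 15)(1 4 8 14 2)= [3, 4, 1, 10, 8, 5, 6, 13, 14, 9, 7, 11, 15, 12, 2, 0]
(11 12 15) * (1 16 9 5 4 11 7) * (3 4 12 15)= (1 16 9 5 12 3 4 11 15 7)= [0, 16, 2, 4, 11, 12, 6, 1, 8, 5, 10, 15, 3, 13, 14, 7, 9]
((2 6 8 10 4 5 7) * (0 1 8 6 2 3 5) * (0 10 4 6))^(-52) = (0 8 10)(1 4 6)(3 7 5)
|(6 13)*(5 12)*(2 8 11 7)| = 4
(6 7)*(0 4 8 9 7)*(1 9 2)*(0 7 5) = (0 4 8 2 1 9 5)(6 7) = [4, 9, 1, 3, 8, 0, 7, 6, 2, 5]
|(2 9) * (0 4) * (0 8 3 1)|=|(0 4 8 3 1)(2 9)|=10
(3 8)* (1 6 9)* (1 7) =[0, 6, 2, 8, 4, 5, 9, 1, 3, 7] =(1 6 9 7)(3 8)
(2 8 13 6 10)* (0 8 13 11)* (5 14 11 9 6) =[8, 1, 13, 3, 4, 14, 10, 7, 9, 6, 2, 0, 12, 5, 11] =(0 8 9 6 10 2 13 5 14 11)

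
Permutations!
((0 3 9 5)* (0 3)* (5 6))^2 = ((3 9 6 5))^2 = (3 6)(5 9)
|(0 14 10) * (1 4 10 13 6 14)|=12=|(0 1 4 10)(6 14 13)|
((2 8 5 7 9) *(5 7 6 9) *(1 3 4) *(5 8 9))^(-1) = (1 4 3)(2 9)(5 6)(7 8)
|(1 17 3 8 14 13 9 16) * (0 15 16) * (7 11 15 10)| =|(0 10 7 11 15 16 1 17 3 8 14 13 9)| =13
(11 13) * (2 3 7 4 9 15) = [0, 1, 3, 7, 9, 5, 6, 4, 8, 15, 10, 13, 12, 11, 14, 2] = (2 3 7 4 9 15)(11 13)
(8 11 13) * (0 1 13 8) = (0 1 13)(8 11) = [1, 13, 2, 3, 4, 5, 6, 7, 11, 9, 10, 8, 12, 0]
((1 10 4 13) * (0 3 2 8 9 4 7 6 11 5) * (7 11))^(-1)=((0 3 2 8 9 4 13 1 10 11 5)(6 7))^(-1)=(0 5 11 10 1 13 4 9 8 2 3)(6 7)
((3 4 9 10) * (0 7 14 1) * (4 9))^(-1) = ((0 7 14 1)(3 9 10))^(-1) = (0 1 14 7)(3 10 9)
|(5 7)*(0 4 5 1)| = 5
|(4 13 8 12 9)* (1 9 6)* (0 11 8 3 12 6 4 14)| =|(0 11 8 6 1 9 14)(3 12 4 13)| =28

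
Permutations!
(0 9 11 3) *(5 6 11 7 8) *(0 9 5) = (0 5 6 11 3 9 7 8) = [5, 1, 2, 9, 4, 6, 11, 8, 0, 7, 10, 3]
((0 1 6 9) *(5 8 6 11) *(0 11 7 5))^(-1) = (0 11 9 6 8 5 7 1) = ((0 1 7 5 8 6 9 11))^(-1)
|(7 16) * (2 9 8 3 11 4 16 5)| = |(2 9 8 3 11 4 16 7 5)| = 9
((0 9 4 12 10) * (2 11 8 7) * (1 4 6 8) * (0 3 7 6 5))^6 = (1 2 3 12)(4 11 7 10)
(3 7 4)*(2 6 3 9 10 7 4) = [0, 1, 6, 4, 9, 5, 3, 2, 8, 10, 7] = (2 6 3 4 9 10 7)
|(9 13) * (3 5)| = |(3 5)(9 13)| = 2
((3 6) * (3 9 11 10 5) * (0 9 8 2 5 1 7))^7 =(0 9 11 10 1 7)(2 3 8 5 6)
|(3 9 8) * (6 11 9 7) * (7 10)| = 7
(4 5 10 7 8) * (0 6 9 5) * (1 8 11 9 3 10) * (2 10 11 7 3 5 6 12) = (0 12 2 10 3 11 9 6 5 1 8 4) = [12, 8, 10, 11, 0, 1, 5, 7, 4, 6, 3, 9, 2]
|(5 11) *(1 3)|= |(1 3)(5 11)|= 2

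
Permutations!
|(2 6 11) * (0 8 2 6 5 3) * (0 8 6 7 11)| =|(0 6)(2 5 3 8)(7 11)| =4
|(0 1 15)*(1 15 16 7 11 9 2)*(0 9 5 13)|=10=|(0 15 9 2 1 16 7 11 5 13)|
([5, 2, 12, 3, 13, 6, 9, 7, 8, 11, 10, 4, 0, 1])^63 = [9, 0, 5, 3, 2, 11, 4, 7, 8, 13, 10, 1, 6, 12]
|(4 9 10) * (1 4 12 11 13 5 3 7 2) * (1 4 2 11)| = 30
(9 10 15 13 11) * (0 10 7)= (0 10 15 13 11 9 7)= [10, 1, 2, 3, 4, 5, 6, 0, 8, 7, 15, 9, 12, 11, 14, 13]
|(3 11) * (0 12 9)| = |(0 12 9)(3 11)| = 6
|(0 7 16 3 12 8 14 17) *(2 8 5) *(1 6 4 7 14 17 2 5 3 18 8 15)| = |(0 14 2 15 1 6 4 7 16 18 8 17)(3 12)| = 12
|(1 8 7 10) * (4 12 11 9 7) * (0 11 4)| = |(0 11 9 7 10 1 8)(4 12)| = 14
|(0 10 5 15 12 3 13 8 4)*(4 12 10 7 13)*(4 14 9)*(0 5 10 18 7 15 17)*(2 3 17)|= 24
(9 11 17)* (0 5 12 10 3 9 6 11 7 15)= [5, 1, 2, 9, 4, 12, 11, 15, 8, 7, 3, 17, 10, 13, 14, 0, 16, 6]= (0 5 12 10 3 9 7 15)(6 11 17)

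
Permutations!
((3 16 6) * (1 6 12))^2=(1 3 12 6 16)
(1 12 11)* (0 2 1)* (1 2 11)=(0 11)(1 12)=[11, 12, 2, 3, 4, 5, 6, 7, 8, 9, 10, 0, 1]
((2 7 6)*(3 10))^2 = ((2 7 6)(3 10))^2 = (10)(2 6 7)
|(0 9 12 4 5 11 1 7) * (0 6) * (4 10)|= 10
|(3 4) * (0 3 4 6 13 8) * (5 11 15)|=15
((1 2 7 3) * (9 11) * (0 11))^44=(0 9 11)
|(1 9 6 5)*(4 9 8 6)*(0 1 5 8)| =|(0 1)(4 9)(6 8)| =2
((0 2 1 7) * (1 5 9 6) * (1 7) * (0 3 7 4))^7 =(0 2 5 9 6 4)(3 7)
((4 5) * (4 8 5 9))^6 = (9)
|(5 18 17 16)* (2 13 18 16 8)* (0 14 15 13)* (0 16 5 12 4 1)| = |(0 14 15 13 18 17 8 2 16 12 4 1)| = 12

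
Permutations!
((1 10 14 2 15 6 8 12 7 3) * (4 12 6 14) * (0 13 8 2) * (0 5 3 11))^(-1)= (0 11 7 12 4 10 1 3 5 14 15 2 6 8 13)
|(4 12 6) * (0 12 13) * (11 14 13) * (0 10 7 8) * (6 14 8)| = 10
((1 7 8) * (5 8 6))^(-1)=((1 7 6 5 8))^(-1)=(1 8 5 6 7)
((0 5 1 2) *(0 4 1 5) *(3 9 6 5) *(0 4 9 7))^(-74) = (0 3 6 2 4 7 5 9 1) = ((0 4 1 2 9 6 5 3 7))^(-74)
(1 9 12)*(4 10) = (1 9 12)(4 10) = [0, 9, 2, 3, 10, 5, 6, 7, 8, 12, 4, 11, 1]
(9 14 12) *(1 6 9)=(1 6 9 14 12)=[0, 6, 2, 3, 4, 5, 9, 7, 8, 14, 10, 11, 1, 13, 12]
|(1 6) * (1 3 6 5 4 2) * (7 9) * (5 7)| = 6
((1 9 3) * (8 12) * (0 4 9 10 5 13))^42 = (0 9 1 5)(3 10 13 4)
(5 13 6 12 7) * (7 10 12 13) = (5 7)(6 13)(10 12) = [0, 1, 2, 3, 4, 7, 13, 5, 8, 9, 12, 11, 10, 6]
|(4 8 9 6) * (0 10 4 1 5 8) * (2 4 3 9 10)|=21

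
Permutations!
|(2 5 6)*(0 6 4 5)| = 6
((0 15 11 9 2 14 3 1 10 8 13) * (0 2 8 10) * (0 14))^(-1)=(0 2 13 8 9 11 15)(1 3 14)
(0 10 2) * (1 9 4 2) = (0 10 1 9 4 2) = [10, 9, 0, 3, 2, 5, 6, 7, 8, 4, 1]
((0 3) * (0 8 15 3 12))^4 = (3 8 15)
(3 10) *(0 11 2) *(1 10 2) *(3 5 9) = (0 11 1 10 5 9 3 2) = [11, 10, 0, 2, 4, 9, 6, 7, 8, 3, 5, 1]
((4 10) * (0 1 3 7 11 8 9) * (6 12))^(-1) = (0 9 8 11 7 3 1)(4 10)(6 12)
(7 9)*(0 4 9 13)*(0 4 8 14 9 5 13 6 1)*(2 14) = (0 8 2 14 9 7 6 1)(4 5 13) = [8, 0, 14, 3, 5, 13, 1, 6, 2, 7, 10, 11, 12, 4, 9]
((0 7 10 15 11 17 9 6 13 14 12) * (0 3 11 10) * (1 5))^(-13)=(0 7)(1 5)(3 9 14 11 6 12 17 13)(10 15)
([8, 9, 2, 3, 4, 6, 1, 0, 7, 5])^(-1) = [7, 6, 2, 3, 4, 9, 5, 8, 0, 1]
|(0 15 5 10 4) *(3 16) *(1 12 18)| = 30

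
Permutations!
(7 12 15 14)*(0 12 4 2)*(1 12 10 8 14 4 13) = (0 10 8 14 7 13 1 12 15 4 2) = [10, 12, 0, 3, 2, 5, 6, 13, 14, 9, 8, 11, 15, 1, 7, 4]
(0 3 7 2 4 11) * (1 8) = (0 3 7 2 4 11)(1 8) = [3, 8, 4, 7, 11, 5, 6, 2, 1, 9, 10, 0]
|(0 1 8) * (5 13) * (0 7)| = 4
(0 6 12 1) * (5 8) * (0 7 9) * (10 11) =(0 6 12 1 7 9)(5 8)(10 11) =[6, 7, 2, 3, 4, 8, 12, 9, 5, 0, 11, 10, 1]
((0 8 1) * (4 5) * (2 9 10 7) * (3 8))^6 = (0 8)(1 3)(2 10)(7 9)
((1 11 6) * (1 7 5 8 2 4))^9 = ((1 11 6 7 5 8 2 4))^9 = (1 11 6 7 5 8 2 4)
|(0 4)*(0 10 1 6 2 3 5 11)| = |(0 4 10 1 6 2 3 5 11)| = 9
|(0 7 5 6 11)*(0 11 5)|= |(11)(0 7)(5 6)|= 2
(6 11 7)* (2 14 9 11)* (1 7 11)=(1 7 6 2 14 9)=[0, 7, 14, 3, 4, 5, 2, 6, 8, 1, 10, 11, 12, 13, 9]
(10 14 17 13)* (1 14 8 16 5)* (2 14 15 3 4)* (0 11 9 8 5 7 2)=(0 11 9 8 16 7 2 14 17 13 10 5 1 15 3 4)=[11, 15, 14, 4, 0, 1, 6, 2, 16, 8, 5, 9, 12, 10, 17, 3, 7, 13]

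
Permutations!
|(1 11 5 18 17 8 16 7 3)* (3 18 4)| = 5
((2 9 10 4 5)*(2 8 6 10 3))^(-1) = ((2 9 3)(4 5 8 6 10))^(-1) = (2 3 9)(4 10 6 8 5)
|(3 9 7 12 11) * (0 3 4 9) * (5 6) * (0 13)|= 30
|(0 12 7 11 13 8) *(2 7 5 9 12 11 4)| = 12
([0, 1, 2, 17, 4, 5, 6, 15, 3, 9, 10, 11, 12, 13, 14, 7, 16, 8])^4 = (3 17 8)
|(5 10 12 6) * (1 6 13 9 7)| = |(1 6 5 10 12 13 9 7)| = 8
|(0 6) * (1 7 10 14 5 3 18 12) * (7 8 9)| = 10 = |(0 6)(1 8 9 7 10 14 5 3 18 12)|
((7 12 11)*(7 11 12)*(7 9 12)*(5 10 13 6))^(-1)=((5 10 13 6)(7 9 12))^(-1)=(5 6 13 10)(7 12 9)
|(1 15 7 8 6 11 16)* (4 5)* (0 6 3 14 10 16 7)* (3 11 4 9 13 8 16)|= |(0 6 4 5 9 13 8 11 7 16 1 15)(3 14 10)|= 12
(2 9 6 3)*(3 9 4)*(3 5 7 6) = (2 4 5 7 6 9 3) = [0, 1, 4, 2, 5, 7, 9, 6, 8, 3]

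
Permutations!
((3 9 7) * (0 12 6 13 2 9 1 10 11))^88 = ((0 12 6 13 2 9 7 3 1 10 11))^88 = (13)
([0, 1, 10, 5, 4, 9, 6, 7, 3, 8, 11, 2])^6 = (11)(3 9)(5 8)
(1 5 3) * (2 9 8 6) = (1 5 3)(2 9 8 6) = [0, 5, 9, 1, 4, 3, 2, 7, 6, 8]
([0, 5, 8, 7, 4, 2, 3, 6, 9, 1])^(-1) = [0, 9, 5, 6, 4, 1, 7, 3, 2, 8]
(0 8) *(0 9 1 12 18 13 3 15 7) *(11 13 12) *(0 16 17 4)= (0 8 9 1 11 13 3 15 7 16 17 4)(12 18)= [8, 11, 2, 15, 0, 5, 6, 16, 9, 1, 10, 13, 18, 3, 14, 7, 17, 4, 12]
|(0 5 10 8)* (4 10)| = |(0 5 4 10 8)| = 5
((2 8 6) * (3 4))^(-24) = ((2 8 6)(3 4))^(-24) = (8)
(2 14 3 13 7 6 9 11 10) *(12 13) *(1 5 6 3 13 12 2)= [0, 5, 14, 2, 4, 6, 9, 3, 8, 11, 1, 10, 12, 7, 13]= (1 5 6 9 11 10)(2 14 13 7 3)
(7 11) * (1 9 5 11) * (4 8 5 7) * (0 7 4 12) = [7, 9, 2, 3, 8, 11, 6, 1, 5, 4, 10, 12, 0] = (0 7 1 9 4 8 5 11 12)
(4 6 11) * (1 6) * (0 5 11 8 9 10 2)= (0 5 11 4 1 6 8 9 10 2)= [5, 6, 0, 3, 1, 11, 8, 7, 9, 10, 2, 4]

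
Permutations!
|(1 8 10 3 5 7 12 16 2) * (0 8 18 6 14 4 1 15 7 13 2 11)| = 60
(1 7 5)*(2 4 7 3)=(1 3 2 4 7 5)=[0, 3, 4, 2, 7, 1, 6, 5]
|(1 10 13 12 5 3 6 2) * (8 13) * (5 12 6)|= |(1 10 8 13 6 2)(3 5)|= 6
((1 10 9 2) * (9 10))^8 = (10)(1 2 9)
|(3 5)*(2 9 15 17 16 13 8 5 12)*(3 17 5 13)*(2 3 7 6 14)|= |(2 9 15 5 17 16 7 6 14)(3 12)(8 13)|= 18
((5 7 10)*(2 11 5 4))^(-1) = ((2 11 5 7 10 4))^(-1) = (2 4 10 7 5 11)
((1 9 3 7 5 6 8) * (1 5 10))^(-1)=(1 10 7 3 9)(5 8 6)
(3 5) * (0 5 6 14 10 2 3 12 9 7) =[5, 1, 3, 6, 4, 12, 14, 0, 8, 7, 2, 11, 9, 13, 10] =(0 5 12 9 7)(2 3 6 14 10)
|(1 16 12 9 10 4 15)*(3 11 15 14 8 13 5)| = 13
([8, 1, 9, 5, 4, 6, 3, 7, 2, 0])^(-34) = [2, 1, 0, 6, 4, 3, 5, 7, 9, 8]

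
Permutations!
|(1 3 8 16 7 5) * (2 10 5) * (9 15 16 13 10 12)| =6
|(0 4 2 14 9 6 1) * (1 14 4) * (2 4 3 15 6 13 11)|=8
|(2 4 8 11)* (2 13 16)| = 6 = |(2 4 8 11 13 16)|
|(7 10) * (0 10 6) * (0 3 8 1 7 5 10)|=|(1 7 6 3 8)(5 10)|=10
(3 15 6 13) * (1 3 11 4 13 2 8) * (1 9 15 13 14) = (1 3 13 11 4 14)(2 8 9 15 6) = [0, 3, 8, 13, 14, 5, 2, 7, 9, 15, 10, 4, 12, 11, 1, 6]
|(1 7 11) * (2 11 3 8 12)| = 7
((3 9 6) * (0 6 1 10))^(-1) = ((0 6 3 9 1 10))^(-1) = (0 10 1 9 3 6)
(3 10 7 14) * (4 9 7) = (3 10 4 9 7 14) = [0, 1, 2, 10, 9, 5, 6, 14, 8, 7, 4, 11, 12, 13, 3]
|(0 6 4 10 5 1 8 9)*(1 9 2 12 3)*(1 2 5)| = 24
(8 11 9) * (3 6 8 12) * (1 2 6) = (1 2 6 8 11 9 12 3) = [0, 2, 6, 1, 4, 5, 8, 7, 11, 12, 10, 9, 3]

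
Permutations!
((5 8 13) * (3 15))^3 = (3 15)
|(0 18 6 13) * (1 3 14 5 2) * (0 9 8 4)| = |(0 18 6 13 9 8 4)(1 3 14 5 2)| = 35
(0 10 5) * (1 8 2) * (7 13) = (0 10 5)(1 8 2)(7 13) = [10, 8, 1, 3, 4, 0, 6, 13, 2, 9, 5, 11, 12, 7]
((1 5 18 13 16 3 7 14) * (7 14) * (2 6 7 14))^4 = ((1 5 18 13 16 3 2 6 7 14))^4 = (1 16 7 18 2)(3 14 13 6 5)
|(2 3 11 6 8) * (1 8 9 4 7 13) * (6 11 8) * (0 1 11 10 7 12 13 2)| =|(0 1 6 9 4 12 13 11 10 7 2 3 8)| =13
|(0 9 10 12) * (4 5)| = |(0 9 10 12)(4 5)| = 4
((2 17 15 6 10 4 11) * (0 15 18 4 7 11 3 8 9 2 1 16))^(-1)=(0 16 1 11 7 10 6 15)(2 9 8 3 4 18 17)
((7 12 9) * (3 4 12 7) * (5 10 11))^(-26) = ((3 4 12 9)(5 10 11))^(-26) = (3 12)(4 9)(5 10 11)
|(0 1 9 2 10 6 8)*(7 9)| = 8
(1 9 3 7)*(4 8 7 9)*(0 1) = [1, 4, 2, 9, 8, 5, 6, 0, 7, 3] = (0 1 4 8 7)(3 9)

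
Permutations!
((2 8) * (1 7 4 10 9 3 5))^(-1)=(1 5 3 9 10 4 7)(2 8)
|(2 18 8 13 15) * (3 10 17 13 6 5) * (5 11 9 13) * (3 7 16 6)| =|(2 18 8 3 10 17 5 7 16 6 11 9 13 15)| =14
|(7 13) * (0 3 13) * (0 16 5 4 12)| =8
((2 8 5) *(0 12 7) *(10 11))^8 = ((0 12 7)(2 8 5)(10 11))^8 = (0 7 12)(2 5 8)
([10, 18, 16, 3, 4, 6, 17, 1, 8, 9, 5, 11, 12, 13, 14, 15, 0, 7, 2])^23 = (0 6 1 16 5 7 2 10 17 18)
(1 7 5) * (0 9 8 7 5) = (0 9 8 7)(1 5) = [9, 5, 2, 3, 4, 1, 6, 0, 7, 8]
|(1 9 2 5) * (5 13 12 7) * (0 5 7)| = |(0 5 1 9 2 13 12)| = 7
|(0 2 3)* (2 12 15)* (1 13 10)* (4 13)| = 20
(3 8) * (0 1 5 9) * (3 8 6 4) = (0 1 5 9)(3 6 4) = [1, 5, 2, 6, 3, 9, 4, 7, 8, 0]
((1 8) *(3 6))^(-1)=(1 8)(3 6)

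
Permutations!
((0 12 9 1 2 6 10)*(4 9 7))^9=((0 12 7 4 9 1 2 6 10))^9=(12)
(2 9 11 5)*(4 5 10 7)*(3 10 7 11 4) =(2 9 4 5)(3 10 11 7) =[0, 1, 9, 10, 5, 2, 6, 3, 8, 4, 11, 7]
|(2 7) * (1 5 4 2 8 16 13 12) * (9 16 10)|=11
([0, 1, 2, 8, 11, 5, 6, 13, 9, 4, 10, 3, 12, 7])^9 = (3 11 4 9 8)(7 13)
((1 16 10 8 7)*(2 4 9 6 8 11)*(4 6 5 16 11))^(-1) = ((1 11 2 6 8 7)(4 9 5 16 10))^(-1) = (1 7 8 6 2 11)(4 10 16 5 9)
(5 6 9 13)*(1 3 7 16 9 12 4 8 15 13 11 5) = (1 3 7 16 9 11 5 6 12 4 8 15 13) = [0, 3, 2, 7, 8, 6, 12, 16, 15, 11, 10, 5, 4, 1, 14, 13, 9]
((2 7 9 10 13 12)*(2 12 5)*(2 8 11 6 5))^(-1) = ((2 7 9 10 13)(5 8 11 6))^(-1) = (2 13 10 9 7)(5 6 11 8)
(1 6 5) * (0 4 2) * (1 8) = [4, 6, 0, 3, 2, 8, 5, 7, 1] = (0 4 2)(1 6 5 8)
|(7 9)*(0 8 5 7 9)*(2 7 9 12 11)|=|(0 8 5 9 12 11 2 7)|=8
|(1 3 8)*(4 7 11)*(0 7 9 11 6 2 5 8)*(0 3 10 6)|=6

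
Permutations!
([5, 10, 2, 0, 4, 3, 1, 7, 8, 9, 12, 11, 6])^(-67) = (0 3 5)(1 10 12 6)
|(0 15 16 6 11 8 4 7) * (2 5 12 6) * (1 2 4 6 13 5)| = 30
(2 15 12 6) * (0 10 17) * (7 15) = (0 10 17)(2 7 15 12 6) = [10, 1, 7, 3, 4, 5, 2, 15, 8, 9, 17, 11, 6, 13, 14, 12, 16, 0]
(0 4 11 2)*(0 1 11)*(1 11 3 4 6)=[6, 3, 11, 4, 0, 5, 1, 7, 8, 9, 10, 2]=(0 6 1 3 4)(2 11)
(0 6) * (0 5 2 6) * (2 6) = (5 6) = [0, 1, 2, 3, 4, 6, 5]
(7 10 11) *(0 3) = (0 3)(7 10 11) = [3, 1, 2, 0, 4, 5, 6, 10, 8, 9, 11, 7]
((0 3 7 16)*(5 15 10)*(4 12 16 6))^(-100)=((0 3 7 6 4 12 16)(5 15 10))^(-100)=(0 12 6 3 16 4 7)(5 10 15)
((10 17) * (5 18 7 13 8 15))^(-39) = (5 13)(7 15)(8 18)(10 17)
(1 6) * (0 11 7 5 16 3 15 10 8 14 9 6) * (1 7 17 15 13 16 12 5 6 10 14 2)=(0 11 17 15 14 9 10 8 2 1)(3 13 16)(5 12)(6 7)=[11, 0, 1, 13, 4, 12, 7, 6, 2, 10, 8, 17, 5, 16, 9, 14, 3, 15]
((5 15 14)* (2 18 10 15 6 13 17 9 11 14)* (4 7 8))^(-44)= (18)(4 7 8)(5 11 17 6 14 9 13)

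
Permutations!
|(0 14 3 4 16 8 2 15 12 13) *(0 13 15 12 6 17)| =11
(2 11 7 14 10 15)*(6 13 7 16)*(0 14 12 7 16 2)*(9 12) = (0 14 10 15)(2 11)(6 13 16)(7 9 12) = [14, 1, 11, 3, 4, 5, 13, 9, 8, 12, 15, 2, 7, 16, 10, 0, 6]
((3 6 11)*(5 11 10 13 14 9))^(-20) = ((3 6 10 13 14 9 5 11))^(-20) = (3 14)(5 10)(6 9)(11 13)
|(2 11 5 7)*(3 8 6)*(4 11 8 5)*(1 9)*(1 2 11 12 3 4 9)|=|(2 8 6 4 12 3 5 7 11 9)|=10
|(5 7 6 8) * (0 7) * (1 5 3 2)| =|(0 7 6 8 3 2 1 5)| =8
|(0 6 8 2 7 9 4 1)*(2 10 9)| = 14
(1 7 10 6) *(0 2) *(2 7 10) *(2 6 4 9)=(0 7 6 1 10 4 9 2)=[7, 10, 0, 3, 9, 5, 1, 6, 8, 2, 4]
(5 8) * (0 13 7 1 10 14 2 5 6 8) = (0 13 7 1 10 14 2 5)(6 8) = [13, 10, 5, 3, 4, 0, 8, 1, 6, 9, 14, 11, 12, 7, 2]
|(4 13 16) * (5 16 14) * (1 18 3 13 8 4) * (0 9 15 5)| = |(0 9 15 5 16 1 18 3 13 14)(4 8)| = 10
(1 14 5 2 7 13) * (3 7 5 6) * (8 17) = (1 14 6 3 7 13)(2 5)(8 17) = [0, 14, 5, 7, 4, 2, 3, 13, 17, 9, 10, 11, 12, 1, 6, 15, 16, 8]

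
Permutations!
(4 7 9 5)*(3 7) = [0, 1, 2, 7, 3, 4, 6, 9, 8, 5] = (3 7 9 5 4)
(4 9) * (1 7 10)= (1 7 10)(4 9)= [0, 7, 2, 3, 9, 5, 6, 10, 8, 4, 1]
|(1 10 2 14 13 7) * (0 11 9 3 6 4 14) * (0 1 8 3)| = 21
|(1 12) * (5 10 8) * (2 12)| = |(1 2 12)(5 10 8)| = 3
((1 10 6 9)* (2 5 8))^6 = (1 6)(9 10)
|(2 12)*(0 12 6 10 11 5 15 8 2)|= 14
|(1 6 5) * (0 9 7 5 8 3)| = |(0 9 7 5 1 6 8 3)| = 8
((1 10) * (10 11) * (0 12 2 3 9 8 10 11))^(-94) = (0 2 9 10)(1 12 3 8)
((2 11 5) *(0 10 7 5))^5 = (0 11 2 5 7 10)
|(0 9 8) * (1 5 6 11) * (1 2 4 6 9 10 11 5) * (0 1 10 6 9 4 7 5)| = 18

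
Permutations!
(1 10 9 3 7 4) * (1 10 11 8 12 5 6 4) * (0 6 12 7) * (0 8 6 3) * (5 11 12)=(0 3 8 7 1 12 11 6 4 10 9)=[3, 12, 2, 8, 10, 5, 4, 1, 7, 0, 9, 6, 11]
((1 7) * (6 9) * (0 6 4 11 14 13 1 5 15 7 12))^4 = ((0 6 9 4 11 14 13 1 12)(5 15 7))^4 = (0 11 12 4 1 9 13 6 14)(5 15 7)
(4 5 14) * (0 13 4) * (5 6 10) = (0 13 4 6 10 5 14) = [13, 1, 2, 3, 6, 14, 10, 7, 8, 9, 5, 11, 12, 4, 0]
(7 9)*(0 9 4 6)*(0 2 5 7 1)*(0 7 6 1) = (0 9)(1 7 4)(2 5 6) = [9, 7, 5, 3, 1, 6, 2, 4, 8, 0]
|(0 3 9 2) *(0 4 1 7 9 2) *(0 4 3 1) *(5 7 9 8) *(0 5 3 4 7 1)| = 8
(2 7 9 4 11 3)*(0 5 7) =(0 5 7 9 4 11 3 2) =[5, 1, 0, 2, 11, 7, 6, 9, 8, 4, 10, 3]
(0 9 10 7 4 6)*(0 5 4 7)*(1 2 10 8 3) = (0 9 8 3 1 2 10)(4 6 5) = [9, 2, 10, 1, 6, 4, 5, 7, 3, 8, 0]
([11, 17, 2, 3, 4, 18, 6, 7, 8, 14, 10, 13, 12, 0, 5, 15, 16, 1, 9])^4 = [11, 1, 2, 3, 4, 5, 6, 7, 8, 9, 10, 13, 12, 0, 14, 15, 16, 17, 18]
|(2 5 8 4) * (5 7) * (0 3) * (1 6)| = |(0 3)(1 6)(2 7 5 8 4)| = 10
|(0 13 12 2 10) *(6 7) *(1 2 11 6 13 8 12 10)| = 8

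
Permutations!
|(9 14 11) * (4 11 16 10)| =6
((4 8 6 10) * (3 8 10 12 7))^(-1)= (3 7 12 6 8)(4 10)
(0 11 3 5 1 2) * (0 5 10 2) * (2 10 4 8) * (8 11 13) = [13, 0, 5, 4, 11, 1, 6, 7, 2, 9, 10, 3, 12, 8] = (0 13 8 2 5 1)(3 4 11)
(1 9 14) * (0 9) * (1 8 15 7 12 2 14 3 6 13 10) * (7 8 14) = (0 9 3 6 13 10 1)(2 7 12)(8 15) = [9, 0, 7, 6, 4, 5, 13, 12, 15, 3, 1, 11, 2, 10, 14, 8]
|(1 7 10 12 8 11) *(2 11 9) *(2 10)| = 4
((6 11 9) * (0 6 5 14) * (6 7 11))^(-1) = ((0 7 11 9 5 14))^(-1) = (0 14 5 9 11 7)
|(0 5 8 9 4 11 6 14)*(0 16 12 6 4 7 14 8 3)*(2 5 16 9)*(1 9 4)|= 24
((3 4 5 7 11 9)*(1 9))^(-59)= (1 5 9 7 3 11 4)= ((1 9 3 4 5 7 11))^(-59)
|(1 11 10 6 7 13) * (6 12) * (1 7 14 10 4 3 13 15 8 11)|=28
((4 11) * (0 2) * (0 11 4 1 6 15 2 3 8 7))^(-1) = ((0 3 8 7)(1 6 15 2 11))^(-1) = (0 7 8 3)(1 11 2 15 6)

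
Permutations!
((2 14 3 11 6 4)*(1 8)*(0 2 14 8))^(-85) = (14)(0 1 8 2)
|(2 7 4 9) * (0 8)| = 4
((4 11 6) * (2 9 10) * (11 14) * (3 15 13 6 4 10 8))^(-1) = (2 10 6 13 15 3 8 9)(4 11 14)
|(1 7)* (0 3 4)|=|(0 3 4)(1 7)|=6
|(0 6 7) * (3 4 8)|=|(0 6 7)(3 4 8)|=3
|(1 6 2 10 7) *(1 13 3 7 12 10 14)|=|(1 6 2 14)(3 7 13)(10 12)|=12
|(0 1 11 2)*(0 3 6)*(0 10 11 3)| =7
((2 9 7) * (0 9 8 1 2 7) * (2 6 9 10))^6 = (0 9 6 1 8 2 10)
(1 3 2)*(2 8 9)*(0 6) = (0 6)(1 3 8 9 2) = [6, 3, 1, 8, 4, 5, 0, 7, 9, 2]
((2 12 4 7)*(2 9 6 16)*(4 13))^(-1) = (2 16 6 9 7 4 13 12)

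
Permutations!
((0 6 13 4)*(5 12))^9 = ((0 6 13 4)(5 12))^9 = (0 6 13 4)(5 12)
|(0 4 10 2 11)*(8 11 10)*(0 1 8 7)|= |(0 4 7)(1 8 11)(2 10)|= 6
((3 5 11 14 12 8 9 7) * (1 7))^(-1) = (1 9 8 12 14 11 5 3 7)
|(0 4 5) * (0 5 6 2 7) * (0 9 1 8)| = |(0 4 6 2 7 9 1 8)| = 8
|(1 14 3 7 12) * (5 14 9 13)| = 8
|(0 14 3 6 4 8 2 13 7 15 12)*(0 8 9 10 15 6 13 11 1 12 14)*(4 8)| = |(1 12 4 9 10 15 14 3 13 7 6 8 2 11)| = 14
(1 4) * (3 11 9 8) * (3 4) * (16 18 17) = [0, 3, 2, 11, 1, 5, 6, 7, 4, 8, 10, 9, 12, 13, 14, 15, 18, 16, 17] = (1 3 11 9 8 4)(16 18 17)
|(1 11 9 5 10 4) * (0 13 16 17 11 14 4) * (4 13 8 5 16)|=4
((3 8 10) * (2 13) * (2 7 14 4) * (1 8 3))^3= (2 14 13 4 7)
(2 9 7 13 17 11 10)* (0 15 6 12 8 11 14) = (0 15 6 12 8 11 10 2 9 7 13 17 14) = [15, 1, 9, 3, 4, 5, 12, 13, 11, 7, 2, 10, 8, 17, 0, 6, 16, 14]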